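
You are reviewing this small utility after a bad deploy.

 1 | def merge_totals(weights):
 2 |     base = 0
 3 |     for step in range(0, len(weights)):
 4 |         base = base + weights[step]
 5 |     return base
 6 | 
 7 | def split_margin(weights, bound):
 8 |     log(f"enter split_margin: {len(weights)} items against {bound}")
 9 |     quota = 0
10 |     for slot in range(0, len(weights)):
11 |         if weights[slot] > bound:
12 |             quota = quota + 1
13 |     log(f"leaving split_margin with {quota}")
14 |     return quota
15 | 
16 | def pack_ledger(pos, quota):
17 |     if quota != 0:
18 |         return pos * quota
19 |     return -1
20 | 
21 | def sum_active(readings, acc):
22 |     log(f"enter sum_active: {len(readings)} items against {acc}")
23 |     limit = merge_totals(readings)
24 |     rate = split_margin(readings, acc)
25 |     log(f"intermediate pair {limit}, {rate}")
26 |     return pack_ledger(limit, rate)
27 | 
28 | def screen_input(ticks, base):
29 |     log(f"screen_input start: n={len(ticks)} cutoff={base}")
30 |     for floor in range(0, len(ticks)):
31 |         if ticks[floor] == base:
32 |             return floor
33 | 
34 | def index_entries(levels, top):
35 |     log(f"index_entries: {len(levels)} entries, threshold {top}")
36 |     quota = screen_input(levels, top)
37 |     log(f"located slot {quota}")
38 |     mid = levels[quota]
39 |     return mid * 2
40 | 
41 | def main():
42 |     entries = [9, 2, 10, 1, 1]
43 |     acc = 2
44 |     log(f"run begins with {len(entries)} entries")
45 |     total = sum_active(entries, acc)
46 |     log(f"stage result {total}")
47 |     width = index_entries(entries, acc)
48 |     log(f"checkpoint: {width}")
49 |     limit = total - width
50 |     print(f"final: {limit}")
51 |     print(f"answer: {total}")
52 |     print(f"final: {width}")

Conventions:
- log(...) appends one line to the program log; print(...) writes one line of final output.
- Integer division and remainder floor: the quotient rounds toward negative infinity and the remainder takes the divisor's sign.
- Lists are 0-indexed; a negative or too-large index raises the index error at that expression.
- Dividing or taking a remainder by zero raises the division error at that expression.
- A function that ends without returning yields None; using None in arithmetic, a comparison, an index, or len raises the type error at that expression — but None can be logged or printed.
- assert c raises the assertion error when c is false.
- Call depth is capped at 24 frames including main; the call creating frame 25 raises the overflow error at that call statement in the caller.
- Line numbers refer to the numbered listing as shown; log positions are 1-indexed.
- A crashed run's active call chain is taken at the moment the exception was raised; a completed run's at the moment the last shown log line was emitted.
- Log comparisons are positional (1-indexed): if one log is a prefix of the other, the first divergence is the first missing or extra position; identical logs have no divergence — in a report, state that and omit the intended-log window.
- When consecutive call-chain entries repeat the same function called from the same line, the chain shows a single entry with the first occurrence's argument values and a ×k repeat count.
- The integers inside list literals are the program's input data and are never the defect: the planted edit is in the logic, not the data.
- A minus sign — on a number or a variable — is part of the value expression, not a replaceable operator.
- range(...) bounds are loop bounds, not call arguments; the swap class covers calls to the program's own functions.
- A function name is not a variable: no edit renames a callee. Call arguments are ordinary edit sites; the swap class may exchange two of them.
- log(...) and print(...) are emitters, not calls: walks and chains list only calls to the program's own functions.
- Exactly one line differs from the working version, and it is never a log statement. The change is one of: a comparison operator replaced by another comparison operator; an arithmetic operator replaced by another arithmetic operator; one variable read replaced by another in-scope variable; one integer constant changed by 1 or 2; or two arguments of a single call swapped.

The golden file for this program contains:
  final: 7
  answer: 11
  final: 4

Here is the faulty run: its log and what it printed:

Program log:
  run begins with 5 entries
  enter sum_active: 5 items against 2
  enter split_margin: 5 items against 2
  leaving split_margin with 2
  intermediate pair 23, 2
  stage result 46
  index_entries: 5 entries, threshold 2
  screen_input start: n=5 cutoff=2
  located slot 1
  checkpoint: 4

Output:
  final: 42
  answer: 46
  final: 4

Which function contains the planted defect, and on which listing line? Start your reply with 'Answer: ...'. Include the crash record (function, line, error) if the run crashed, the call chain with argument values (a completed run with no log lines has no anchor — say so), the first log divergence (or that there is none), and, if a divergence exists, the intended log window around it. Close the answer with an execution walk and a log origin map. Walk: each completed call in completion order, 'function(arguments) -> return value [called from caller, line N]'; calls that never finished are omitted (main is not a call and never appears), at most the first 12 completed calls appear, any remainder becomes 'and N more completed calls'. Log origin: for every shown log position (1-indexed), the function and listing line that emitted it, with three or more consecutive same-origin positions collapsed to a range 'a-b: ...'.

Answer: the defect is in pack_ledger at line 18.
The tell: The log first diverges at position 6: the faulty run prints 'stage result 46' where the working version prints 'stage result 11'.
Call chain: main.
First divergence: position 6 — the shown line 'stage result 46' should read 'stage result 11'.
Intended log window:
  4: leaving split_margin with 2
  5: intermediate pair 23, 2
  6: stage result 11
  7: index_entries: 5 entries, threshold 2
Execution walk:
  merge_totals([9, 2, 10, 1, 1]) -> 23  [called from sum_active, line 23]
  split_margin([9, 2, 10, 1, 1], 2) -> 2  [called from sum_active, line 24]
  pack_ledger(23, 2) -> 46  [called from sum_active, line 26]
  sum_active([9, 2, 10, 1, 1], 2) -> 46  [called from main, line 45]
  screen_input([9, 2, 10, 1, 1], 2) -> 1  [called from index_entries, line 36]
  index_entries([9, 2, 10, 1, 1], 2) -> 4  [called from main, line 47]
Origin of each log line:
  1: from main, line 44
  2: from sum_active, line 22
  3: from split_margin, line 8
  4: from split_margin, line 13
  5: from sum_active, line 25
  6: from main, line 46
  7: from index_entries, line 35
  8: from screen_input, line 29
  9: from index_entries, line 37
  10: from main, line 48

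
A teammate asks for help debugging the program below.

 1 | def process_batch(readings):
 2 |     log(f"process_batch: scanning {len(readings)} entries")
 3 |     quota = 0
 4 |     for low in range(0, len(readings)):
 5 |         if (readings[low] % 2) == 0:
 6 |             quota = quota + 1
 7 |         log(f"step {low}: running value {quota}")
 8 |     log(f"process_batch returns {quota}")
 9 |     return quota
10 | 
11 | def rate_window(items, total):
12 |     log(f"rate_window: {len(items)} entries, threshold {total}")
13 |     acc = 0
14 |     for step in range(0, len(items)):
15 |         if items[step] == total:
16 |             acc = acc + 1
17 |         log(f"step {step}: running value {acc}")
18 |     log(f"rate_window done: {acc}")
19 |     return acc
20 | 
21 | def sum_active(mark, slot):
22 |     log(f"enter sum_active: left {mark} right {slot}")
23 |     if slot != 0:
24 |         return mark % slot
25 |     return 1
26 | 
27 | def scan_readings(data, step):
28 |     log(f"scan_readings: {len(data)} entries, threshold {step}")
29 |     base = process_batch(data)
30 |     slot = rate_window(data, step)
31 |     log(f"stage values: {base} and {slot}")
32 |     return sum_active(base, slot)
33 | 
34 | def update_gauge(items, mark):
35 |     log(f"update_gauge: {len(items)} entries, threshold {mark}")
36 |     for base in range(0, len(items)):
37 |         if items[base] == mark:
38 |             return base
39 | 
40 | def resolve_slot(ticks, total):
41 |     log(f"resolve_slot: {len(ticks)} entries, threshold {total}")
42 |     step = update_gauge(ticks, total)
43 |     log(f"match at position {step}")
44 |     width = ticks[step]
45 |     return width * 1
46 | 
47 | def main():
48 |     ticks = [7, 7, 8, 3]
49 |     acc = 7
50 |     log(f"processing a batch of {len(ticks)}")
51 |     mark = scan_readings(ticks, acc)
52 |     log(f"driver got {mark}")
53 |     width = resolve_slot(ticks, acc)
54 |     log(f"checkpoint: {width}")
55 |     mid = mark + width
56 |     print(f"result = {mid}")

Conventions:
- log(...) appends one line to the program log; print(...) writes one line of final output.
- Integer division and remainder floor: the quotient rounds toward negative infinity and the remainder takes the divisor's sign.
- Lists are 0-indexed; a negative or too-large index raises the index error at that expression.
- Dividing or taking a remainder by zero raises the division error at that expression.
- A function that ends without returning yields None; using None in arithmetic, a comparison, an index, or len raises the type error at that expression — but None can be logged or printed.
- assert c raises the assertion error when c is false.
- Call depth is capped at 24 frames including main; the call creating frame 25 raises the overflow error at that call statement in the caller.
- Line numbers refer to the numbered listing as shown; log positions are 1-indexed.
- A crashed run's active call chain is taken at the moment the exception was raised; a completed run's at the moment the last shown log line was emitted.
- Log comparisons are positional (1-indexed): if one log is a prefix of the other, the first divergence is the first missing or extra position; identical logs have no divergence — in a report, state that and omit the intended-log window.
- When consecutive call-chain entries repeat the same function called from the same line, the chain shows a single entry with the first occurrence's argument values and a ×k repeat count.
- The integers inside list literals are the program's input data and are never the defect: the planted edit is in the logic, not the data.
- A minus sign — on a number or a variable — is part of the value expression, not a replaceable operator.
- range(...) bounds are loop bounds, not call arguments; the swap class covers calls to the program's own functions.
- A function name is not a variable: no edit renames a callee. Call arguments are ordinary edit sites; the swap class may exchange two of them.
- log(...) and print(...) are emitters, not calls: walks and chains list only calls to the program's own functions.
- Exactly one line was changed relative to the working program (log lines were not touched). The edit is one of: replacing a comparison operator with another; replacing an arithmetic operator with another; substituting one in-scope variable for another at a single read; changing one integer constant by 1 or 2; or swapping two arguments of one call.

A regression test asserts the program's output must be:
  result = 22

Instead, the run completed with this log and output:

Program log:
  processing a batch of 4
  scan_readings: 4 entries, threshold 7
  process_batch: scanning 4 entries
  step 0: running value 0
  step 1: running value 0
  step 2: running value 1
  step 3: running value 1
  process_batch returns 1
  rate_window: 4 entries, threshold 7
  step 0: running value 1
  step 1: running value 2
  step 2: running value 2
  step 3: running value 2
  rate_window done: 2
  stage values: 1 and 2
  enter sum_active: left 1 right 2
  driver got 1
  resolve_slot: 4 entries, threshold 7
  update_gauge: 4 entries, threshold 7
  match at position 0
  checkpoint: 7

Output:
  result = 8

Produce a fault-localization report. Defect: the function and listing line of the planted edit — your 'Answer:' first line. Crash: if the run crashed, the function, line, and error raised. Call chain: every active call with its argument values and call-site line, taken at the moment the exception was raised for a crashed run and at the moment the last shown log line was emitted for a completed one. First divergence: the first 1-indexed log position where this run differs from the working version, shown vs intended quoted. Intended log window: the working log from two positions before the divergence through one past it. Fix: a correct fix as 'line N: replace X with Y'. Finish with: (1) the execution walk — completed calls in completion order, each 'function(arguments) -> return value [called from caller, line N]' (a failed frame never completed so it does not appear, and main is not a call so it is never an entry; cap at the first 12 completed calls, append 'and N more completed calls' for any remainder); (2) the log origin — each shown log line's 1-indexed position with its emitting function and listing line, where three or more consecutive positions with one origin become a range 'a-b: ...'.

Answer: the defect is in resolve_slot at line 45.
Key observation: At log position 21 the runs split — shown 'checkpoint: 7', but the working version logs 'checkpoint: 21'.
Call chain: main.
First divergence: position 21 — shown 'checkpoint: 7', intended 'checkpoint: 21'.
Intended log window:
  19: update_gauge: 4 entries, threshold 7
  20: match at position 0
  21: checkpoint: 21
Execution walk:
  process_batch([7, 7, 8, 3]) -> 1  [called from scan_readings, line 29]
  rate_window([7, 7, 8, 3], 7) -> 2  [called from scan_readings, line 30]
  sum_active(1, 2) -> 1  [called from scan_readings, line 32]
  scan_readings([7, 7, 8, 3], 7) -> 1  [called from main, line 51]
  update_gauge([7, 7, 8, 3], 7) -> 0  [called from resolve_slot, line 42]
  resolve_slot([7, 7, 8, 3], 7) -> 7  [called from main, line 53]
Log line origins:
  1: emitted by main (line 50)
  2: emitted by scan_readings (line 28)
  3: emitted by process_batch (line 2)
  4-7: emitted by process_batch (line 7)
  8: emitted by process_batch (line 8)
  9: emitted by rate_window (line 12)
  10-13: emitted by rate_window (line 17)
  14: emitted by rate_window (line 18)
  15: emitted by scan_readings (line 31)
  16: emitted by sum_active (line 22)
  17: emitted by main (line 52)
  18: emitted by resolve_slot (line 41)
  19: emitted by update_gauge (line 35)
  20: emitted by resolve_slot (line 43)
  21: emitted by main (line 54)
A correct fix: line 45: replace `1` with `3`.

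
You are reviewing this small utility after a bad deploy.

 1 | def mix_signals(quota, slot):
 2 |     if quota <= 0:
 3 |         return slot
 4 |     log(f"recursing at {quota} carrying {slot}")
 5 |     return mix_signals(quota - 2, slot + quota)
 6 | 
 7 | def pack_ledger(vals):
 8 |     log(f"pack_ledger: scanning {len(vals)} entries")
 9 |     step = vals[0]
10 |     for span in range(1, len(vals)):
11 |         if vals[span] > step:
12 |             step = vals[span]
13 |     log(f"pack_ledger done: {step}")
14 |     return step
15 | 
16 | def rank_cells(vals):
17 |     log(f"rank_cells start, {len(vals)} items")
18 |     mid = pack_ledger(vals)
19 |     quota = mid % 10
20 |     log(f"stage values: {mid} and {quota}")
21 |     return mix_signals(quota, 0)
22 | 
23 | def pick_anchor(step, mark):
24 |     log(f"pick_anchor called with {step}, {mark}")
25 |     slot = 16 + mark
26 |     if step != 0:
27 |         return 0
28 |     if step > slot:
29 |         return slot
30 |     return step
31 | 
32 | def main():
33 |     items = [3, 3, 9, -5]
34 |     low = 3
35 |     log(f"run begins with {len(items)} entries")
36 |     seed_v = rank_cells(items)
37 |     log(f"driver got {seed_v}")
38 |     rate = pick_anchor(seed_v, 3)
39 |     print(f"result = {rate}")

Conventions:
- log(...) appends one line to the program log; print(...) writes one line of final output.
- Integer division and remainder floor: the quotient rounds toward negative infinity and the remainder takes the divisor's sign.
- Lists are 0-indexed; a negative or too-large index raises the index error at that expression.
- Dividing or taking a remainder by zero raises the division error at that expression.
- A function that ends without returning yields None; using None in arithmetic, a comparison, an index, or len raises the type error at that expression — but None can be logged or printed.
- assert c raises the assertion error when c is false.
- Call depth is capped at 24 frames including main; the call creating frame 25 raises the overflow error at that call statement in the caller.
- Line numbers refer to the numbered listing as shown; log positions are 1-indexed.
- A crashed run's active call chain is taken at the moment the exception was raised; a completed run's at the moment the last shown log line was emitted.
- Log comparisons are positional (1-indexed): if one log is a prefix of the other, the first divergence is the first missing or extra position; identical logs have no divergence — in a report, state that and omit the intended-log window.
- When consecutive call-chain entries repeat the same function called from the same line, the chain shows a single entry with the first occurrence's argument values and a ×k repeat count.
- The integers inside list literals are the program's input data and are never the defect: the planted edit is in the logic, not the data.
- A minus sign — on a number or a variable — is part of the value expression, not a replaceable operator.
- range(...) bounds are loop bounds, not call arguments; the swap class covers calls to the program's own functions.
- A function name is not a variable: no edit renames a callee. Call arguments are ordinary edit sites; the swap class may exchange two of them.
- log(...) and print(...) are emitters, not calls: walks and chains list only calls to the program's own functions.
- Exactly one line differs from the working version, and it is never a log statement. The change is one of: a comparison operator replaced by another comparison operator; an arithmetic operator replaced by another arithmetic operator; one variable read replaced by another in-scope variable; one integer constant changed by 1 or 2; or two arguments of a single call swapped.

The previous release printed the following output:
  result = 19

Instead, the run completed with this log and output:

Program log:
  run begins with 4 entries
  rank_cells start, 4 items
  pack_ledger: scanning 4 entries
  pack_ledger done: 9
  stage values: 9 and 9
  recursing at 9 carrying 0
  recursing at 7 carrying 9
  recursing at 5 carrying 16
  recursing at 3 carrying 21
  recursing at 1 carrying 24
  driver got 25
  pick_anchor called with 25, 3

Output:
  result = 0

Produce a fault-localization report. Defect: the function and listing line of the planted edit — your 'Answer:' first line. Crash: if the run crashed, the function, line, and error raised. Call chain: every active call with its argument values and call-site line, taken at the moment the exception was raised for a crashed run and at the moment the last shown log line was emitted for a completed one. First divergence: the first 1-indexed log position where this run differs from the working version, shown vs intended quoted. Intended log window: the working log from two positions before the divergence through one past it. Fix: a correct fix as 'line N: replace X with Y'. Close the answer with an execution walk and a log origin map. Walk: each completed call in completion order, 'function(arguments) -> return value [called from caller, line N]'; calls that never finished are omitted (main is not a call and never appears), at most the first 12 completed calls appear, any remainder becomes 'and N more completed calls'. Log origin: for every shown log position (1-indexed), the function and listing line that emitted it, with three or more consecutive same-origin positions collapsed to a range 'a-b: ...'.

Answer: the defect is in pick_anchor at line 26.
Key observation: The two runs log identically and part ways only at the printed values.
Call chain: main -> pick_anchor(25, 3) (called at line 38).
First divergence: none — the logs agree in full.
Execution walk:
  pack_ledger([3, 3, 9, -5]) -> 9  [called from rank_cells, line 18]
  mix_signals(-1, 25) -> 25  [called from mix_signals, line 5]
  mix_signals(1, 24) -> 25  [called from mix_signals, line 5]
  mix_signals(3, 21) -> 25  [called from mix_signals, line 5]
  mix_signals(5, 16) -> 25  [called from mix_signals, line 5]
  mix_signals(7, 9) -> 25  [called from mix_signals, line 5]
  mix_signals(9, 0) -> 25  [called from rank_cells, line 21]
  rank_cells([3, 3, 9, -5]) -> 25  [called from main, line 36]
  pick_anchor(25, 3) -> 0  [called from main, line 38]
Log origins:
  1: emitted by main (line 35)
  2: emitted by rank_cells (line 17)
  3: emitted by pack_ledger (line 8)
  4: emitted by pack_ledger (line 13)
  5: emitted by rank_cells (line 20)
  6-10: emitted by mix_signals (line 4)
  11: emitted by main (line 37)
  12: emitted by pick_anchor (line 24)
A correct fix: line 26: replace `!=` with `<`.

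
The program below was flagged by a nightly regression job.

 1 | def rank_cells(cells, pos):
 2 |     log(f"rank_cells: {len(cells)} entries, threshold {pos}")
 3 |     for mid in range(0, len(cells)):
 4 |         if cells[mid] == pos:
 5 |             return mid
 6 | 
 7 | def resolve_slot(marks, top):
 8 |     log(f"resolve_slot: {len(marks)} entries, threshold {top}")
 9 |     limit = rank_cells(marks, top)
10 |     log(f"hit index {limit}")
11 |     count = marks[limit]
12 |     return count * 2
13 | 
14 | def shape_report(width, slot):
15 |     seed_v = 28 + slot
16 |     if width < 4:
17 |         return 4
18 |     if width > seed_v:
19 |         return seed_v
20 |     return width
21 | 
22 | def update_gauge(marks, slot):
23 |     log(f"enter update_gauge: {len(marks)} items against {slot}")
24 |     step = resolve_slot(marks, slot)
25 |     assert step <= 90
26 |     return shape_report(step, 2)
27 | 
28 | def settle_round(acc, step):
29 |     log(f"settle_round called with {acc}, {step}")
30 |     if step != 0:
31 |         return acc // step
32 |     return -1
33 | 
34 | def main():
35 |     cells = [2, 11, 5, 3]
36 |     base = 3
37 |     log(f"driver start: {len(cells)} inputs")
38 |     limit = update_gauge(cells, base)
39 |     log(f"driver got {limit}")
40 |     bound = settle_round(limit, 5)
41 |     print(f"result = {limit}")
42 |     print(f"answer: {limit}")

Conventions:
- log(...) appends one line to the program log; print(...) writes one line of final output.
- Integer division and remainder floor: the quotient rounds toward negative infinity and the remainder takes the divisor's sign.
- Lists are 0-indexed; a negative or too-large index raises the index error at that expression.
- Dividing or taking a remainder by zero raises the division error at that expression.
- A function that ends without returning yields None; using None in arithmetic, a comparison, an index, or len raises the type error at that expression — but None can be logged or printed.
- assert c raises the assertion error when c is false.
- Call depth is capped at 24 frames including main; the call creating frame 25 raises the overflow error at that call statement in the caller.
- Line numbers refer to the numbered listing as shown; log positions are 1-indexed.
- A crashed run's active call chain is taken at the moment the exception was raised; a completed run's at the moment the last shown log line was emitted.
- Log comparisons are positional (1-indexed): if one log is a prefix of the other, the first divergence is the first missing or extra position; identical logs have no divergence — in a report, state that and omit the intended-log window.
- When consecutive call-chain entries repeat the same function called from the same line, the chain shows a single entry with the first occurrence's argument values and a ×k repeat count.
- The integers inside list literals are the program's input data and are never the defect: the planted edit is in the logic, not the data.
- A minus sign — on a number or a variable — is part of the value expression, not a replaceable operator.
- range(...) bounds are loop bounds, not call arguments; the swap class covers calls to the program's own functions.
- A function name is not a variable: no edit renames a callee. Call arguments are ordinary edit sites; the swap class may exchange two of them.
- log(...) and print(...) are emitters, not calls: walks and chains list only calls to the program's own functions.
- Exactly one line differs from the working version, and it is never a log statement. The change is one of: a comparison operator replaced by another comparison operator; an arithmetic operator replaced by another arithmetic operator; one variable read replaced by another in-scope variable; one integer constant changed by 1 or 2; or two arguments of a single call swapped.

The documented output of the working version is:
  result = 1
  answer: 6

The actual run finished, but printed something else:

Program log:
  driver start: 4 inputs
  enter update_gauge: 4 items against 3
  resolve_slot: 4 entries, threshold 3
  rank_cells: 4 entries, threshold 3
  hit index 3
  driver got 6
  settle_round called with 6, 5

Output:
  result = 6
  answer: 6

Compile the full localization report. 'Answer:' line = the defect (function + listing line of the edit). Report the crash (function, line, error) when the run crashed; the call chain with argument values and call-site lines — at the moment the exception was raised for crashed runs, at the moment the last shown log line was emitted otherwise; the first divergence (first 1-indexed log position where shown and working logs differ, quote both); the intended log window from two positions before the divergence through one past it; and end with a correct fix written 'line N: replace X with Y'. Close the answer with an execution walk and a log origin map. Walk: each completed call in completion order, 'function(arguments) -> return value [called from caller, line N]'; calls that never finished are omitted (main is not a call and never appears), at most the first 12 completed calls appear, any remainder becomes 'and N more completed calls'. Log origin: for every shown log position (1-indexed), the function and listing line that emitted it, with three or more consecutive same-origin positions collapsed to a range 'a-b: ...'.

Answer: the defect is in main at line 41.
Core observation: The logs agree in full; only the final output differs.
Call chain: main -> settle_round(6, 5) (called at line 40).
First divergence: none — the logs agree in full.
Execution walk:
  rank_cells([2, 11, 5, 3], 3) -> 3  [called from resolve_slot, line 9]
  resolve_slot([2, 11, 5, 3], 3) -> 6  [called from update_gauge, line 24]
  shape_report(6, 2) -> 6  [called from update_gauge, line 26]
  update_gauge([2, 11, 5, 3], 3) -> 6  [called from main, line 38]
  settle_round(6, 5) -> 1  [called from main, line 40]
Origin of each log line:
  1: from main, line 37
  2: from update_gauge, line 23
  3: from resolve_slot, line 8
  4: from rank_cells, line 2
  5: from resolve_slot, line 10
  6: from main, line 39
  7: from settle_round, line 29
A correct fix: line 41: replace `limit` with `bound`.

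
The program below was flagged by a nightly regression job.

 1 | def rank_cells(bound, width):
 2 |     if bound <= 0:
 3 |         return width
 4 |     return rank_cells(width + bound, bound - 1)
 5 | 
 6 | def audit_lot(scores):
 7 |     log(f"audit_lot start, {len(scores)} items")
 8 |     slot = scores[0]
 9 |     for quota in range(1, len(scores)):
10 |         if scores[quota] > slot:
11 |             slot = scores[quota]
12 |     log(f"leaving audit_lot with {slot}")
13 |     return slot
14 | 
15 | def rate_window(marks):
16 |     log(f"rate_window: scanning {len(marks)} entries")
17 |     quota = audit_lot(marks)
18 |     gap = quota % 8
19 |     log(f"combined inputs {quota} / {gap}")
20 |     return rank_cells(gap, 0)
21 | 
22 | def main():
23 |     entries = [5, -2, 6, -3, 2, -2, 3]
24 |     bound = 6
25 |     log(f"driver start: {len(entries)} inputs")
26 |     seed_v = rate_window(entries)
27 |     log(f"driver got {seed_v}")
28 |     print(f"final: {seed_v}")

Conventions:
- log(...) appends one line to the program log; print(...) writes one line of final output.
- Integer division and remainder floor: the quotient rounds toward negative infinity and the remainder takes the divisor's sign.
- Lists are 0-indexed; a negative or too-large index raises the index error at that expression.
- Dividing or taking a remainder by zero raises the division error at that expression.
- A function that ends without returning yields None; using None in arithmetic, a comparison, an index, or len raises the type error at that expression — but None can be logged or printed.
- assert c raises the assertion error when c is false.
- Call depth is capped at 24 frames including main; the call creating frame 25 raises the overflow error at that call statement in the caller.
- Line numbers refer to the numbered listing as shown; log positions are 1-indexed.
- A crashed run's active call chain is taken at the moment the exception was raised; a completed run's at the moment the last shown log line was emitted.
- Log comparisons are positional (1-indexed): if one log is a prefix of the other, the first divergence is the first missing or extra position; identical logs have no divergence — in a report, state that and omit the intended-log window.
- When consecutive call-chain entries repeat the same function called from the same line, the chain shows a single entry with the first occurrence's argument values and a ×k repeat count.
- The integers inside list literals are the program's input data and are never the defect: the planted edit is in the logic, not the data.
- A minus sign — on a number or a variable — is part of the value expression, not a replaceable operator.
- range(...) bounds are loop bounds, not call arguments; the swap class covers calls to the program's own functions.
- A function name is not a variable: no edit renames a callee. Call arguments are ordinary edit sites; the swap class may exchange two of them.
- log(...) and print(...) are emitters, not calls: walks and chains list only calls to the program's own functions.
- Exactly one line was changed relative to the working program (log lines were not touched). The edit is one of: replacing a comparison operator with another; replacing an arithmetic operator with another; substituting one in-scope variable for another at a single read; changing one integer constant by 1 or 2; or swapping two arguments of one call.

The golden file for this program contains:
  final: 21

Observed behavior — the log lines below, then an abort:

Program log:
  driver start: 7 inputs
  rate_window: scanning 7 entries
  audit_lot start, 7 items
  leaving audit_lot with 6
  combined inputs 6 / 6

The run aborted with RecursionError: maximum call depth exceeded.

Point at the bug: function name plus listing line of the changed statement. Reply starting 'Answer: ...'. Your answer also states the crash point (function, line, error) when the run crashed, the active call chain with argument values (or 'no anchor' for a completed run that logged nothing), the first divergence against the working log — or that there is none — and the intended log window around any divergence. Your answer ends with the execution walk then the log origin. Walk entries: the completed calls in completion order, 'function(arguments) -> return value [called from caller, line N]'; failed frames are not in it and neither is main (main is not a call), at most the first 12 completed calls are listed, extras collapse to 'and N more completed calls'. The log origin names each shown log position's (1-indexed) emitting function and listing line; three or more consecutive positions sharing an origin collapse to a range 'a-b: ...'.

Answer: the defect is in rank_cells at line 4.
Key observation: A complete run would log 'driver got 21' next, but this one stopped at 5 lines.
Crash: rank_cells, line 4, RecursionError.
Call chain: main -> rate_window([5, -2, 6, -3, 2, -2, 3]) (called at line 26) -> rank_cells(6, 0) (called at line 20) -> rank_cells(6, 5) (called at line 4) ×21.
First divergence: position 6; the shown log stops at 5 lines while the working version next logs 'driver got 21'.
Intended log window:
  4: leaving audit_lot with 6
  5: combined inputs 6 / 6
  6: driver got 21
Execution walk:
  audit_lot([5, -2, 6, -3, 2, -2, 3]) -> 6  [called from rate_window, line 17]
Log origins:
  1 — main, line 25
  2 — rate_window, line 16
  3 — audit_lot, line 7
  4 — audit_lot, line 12
  5 — rate_window, line 19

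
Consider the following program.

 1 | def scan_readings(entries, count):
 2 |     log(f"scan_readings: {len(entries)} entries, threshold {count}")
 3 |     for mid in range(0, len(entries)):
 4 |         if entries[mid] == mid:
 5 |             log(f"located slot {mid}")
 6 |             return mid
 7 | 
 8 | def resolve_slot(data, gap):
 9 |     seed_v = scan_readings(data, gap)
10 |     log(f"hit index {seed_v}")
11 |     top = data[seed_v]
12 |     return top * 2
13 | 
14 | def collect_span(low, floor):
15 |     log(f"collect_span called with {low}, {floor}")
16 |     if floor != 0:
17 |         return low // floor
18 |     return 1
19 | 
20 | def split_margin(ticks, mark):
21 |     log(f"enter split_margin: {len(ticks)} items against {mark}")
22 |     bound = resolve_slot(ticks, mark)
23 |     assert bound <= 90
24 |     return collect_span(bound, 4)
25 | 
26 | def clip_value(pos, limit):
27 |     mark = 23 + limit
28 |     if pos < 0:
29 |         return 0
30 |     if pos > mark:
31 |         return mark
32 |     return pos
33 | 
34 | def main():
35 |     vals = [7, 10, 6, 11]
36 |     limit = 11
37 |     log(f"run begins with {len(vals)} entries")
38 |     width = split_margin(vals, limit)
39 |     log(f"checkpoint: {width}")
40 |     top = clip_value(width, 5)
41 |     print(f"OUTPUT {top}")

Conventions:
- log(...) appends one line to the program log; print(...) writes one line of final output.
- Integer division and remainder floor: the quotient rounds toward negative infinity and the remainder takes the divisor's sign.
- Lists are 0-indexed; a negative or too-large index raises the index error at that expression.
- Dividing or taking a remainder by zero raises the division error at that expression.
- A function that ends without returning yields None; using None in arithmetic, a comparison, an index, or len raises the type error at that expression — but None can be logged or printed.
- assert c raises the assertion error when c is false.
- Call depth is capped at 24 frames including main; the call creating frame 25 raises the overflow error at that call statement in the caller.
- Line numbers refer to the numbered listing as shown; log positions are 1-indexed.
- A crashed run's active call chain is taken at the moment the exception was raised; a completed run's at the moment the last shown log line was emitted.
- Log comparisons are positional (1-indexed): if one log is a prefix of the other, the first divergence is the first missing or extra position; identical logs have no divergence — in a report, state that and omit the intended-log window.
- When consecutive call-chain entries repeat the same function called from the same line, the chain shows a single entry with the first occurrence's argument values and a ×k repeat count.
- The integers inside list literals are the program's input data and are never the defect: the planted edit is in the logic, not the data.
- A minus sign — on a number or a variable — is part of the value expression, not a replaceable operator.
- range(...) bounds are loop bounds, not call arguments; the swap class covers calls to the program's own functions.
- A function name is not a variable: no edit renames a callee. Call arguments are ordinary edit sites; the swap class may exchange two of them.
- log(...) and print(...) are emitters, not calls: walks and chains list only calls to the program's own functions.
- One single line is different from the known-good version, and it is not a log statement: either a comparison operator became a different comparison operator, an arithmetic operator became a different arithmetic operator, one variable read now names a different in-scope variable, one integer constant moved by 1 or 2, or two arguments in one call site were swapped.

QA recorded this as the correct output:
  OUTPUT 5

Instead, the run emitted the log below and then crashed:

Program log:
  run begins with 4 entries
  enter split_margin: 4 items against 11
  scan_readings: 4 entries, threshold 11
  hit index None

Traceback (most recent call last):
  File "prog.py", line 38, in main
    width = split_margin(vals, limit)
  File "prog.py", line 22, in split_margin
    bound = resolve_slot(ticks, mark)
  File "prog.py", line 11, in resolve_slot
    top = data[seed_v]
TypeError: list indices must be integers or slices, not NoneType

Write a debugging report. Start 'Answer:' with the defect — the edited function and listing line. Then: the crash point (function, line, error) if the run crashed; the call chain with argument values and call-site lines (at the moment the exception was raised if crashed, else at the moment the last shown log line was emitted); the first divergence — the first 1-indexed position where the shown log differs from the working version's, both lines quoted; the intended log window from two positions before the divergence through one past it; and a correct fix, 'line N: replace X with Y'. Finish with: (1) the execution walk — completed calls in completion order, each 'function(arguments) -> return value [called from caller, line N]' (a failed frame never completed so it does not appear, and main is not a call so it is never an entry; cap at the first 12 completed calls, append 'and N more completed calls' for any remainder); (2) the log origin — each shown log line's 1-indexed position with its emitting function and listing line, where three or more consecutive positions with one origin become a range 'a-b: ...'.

Answer: the defect is in scan_readings at line 4.
The tell: Everything matches until log position 4, which reads 'hit index None' in place of 'located slot 3'.
Crash: resolve_slot, line 11, TypeError.
Call chain: main -> split_margin([7, 10, 6, 11], 11) (called at line 38) -> resolve_slot([7, 10, 6, 11], 11) (called at line 22).
First divergence: position 4; shown 'hit index None' vs intended 'located slot 3'.
Intended log window:
  2: enter split_margin: 4 items against 11
  3: scan_readings: 4 entries, threshold 11
  4: located slot 3
  5: hit index 3
Execution walk:
  scan_readings([7, 10, 6, 11], 11) -> None  [called from resolve_slot, line 9]
Log origins:
  1: emitted by main (line 37)
  2: emitted by split_margin (line 21)
  3: emitted by scan_readings (line 2)
  4: emitted by resolve_slot (line 10)
A correct fix: line 4: replace `entries[mid] == mid` with `entries[mid] == count`.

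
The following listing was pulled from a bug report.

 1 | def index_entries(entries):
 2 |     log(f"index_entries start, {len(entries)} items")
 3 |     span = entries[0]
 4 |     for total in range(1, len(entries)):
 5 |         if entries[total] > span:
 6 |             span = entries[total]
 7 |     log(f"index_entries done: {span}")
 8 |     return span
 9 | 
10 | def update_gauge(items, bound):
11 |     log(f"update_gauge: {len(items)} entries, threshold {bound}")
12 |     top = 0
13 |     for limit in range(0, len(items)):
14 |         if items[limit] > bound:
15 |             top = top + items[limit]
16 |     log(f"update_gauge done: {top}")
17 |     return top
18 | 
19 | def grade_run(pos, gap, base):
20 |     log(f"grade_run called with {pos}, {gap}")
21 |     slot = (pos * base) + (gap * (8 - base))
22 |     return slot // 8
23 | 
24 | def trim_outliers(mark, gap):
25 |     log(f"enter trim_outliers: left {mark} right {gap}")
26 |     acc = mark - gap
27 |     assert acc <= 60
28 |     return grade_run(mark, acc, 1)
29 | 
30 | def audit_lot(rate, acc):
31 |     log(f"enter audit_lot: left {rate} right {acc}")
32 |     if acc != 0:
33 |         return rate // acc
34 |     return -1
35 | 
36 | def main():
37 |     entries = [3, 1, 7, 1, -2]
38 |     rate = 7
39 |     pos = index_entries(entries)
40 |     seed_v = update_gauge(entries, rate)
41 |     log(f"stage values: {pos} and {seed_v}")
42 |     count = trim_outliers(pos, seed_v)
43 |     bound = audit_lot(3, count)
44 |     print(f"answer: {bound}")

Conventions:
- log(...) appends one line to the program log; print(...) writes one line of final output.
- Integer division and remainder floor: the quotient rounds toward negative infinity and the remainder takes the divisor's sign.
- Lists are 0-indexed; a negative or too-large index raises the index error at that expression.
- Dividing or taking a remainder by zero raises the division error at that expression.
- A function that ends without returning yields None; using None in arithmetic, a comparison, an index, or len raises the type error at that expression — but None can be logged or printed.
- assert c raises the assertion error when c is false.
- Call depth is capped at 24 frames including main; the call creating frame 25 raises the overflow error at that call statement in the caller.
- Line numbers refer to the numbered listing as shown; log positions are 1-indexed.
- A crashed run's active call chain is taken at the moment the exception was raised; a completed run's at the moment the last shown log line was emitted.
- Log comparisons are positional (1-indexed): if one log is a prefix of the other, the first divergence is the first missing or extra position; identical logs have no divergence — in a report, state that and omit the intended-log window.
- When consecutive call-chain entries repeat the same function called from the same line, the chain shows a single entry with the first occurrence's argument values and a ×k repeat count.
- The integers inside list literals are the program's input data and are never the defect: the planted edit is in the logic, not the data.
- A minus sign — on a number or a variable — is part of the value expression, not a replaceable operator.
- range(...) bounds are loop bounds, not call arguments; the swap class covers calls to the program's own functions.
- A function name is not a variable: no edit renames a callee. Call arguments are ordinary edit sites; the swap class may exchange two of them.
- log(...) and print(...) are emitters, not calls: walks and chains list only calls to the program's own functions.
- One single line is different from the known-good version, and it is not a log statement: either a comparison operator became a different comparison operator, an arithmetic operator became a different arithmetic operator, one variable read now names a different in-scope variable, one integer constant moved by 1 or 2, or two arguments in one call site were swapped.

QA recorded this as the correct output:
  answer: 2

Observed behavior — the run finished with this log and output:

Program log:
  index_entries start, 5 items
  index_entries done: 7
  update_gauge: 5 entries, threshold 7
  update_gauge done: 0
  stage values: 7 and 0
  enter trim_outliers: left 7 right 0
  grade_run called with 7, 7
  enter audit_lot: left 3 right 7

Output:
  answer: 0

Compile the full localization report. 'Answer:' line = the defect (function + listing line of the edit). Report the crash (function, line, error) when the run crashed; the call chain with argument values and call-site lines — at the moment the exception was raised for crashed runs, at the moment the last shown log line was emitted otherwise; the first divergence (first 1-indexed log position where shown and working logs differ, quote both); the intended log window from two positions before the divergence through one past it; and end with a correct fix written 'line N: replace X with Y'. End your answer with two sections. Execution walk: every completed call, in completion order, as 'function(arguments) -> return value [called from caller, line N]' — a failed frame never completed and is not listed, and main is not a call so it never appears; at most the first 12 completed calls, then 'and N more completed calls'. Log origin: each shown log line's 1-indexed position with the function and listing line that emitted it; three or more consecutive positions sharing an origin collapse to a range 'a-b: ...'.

Answer: the defect is in main at line 43.
Key observation: The earliest visible damage is log position 8 — 'enter audit_lot: left 3 right 7' rather than the intended 'enter audit_lot: left 7 right 3'.
Call chain: main -> audit_lot(3, 7) (called at line 43).
First divergence: position 8 — shown 'enter audit_lot: left 3 right 7', intended 'enter audit_lot: left 7 right 3'.
Intended log window:
  6: enter trim_outliers: left 7 right 0
  7: grade_run called with 7, 7
  8: enter audit_lot: left 7 right 3
Execution walk:
  index_entries([3, 1, 7, 1, -2]) -> 7  [called from main, line 39]
  update_gauge([3, 1, 7, 1, -2], 7) -> 0  [called from main, line 40]
  grade_run(7, 7, 1) -> 7  [called from trim_outliers, line 28]
  trim_outliers(7, 0) -> 7  [called from main, line 42]
  audit_lot(3, 7) -> 0  [called from main, line 43]
Log origin:
  1 — index_entries, line 2
  2 — index_entries, line 7
  3 — update_gauge, line 11
  4 — update_gauge, line 16
  5 — main, line 41
  6 — trim_outliers, line 25
  7 — grade_run, line 20
  8 — audit_lot, line 31
A correct fix: line 43: replace `audit_lot(3, count)` with `audit_lot(count, 3)`.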